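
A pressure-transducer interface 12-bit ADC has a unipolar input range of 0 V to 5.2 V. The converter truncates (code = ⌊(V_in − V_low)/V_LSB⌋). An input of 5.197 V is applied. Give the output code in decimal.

code 4093

LSB = 5.2 V / 4096 = 1.270 mV.
Input sits at 4093.637 steps above V_low.
Floor → code 4093.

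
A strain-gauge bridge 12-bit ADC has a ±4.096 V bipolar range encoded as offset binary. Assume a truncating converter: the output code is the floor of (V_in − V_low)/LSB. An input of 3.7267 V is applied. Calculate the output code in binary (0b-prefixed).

code 0b111101000111 (decimal 3911)

With 4096 levels over 8.192 V, one step is 2.000 mV.
(3.7267 − (−4.096)) / 0.002 = 3911.350 LSBs.
So the output code is 3911.
In binary (0b-prefixed): 0b111101000111.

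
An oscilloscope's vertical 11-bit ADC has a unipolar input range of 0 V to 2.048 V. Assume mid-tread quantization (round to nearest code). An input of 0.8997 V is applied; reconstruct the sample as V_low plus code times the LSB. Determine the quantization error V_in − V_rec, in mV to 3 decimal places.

-0.300 mV

Step size: 2.048 V ÷ 2^11 = 1.000 mV.
(0.8997 − 0)/0.001 = 899.7000; round gives code 900.
Reconstructed: 0.9 V.
Difference: -0.0003 V → -0.300 mV.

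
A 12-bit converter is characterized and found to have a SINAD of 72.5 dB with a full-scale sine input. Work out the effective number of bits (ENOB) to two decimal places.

11.75 bits

ENOB = (SINAD − 1.76) / 6.02 = (72.5 − 1.76)/6.02 = 11.751.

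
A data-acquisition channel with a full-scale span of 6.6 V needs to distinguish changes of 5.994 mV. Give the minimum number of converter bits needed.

11 bits

Number of steps required ≥ 6.6 V / 5.994 mV = 1101.10.
Need 2^N ≥ 1101.10; 2^10 = 1024, 2^11 = 2048.
Minimum N = 11.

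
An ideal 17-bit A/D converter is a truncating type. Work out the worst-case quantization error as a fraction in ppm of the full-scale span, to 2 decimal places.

Truncating → worst-case error = 1 LSB = V_FS/2^17, so 1e+06/131072 = 7.62939 ppm of full scale.

7.63 ppm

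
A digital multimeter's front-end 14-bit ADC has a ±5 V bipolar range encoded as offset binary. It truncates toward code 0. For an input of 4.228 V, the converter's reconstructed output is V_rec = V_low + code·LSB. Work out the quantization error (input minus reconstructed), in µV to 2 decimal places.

94.73 µV

LSB = 10/2^14 = 0.610 mV.
(4.228 − (−5))/0.000610352 = 15119.1552; ⌊·⌋ gives code 15119.
V_rec = (−5) + 15119·0.000610352 = 4.2279053 V.
V_in − V_rec = 9.47266e-05 V = 94.73 µV.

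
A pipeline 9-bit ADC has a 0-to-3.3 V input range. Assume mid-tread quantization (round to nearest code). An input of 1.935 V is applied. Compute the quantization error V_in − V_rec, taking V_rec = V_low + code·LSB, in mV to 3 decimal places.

Step size: 3.3 V ÷ 2^9 = 6.445 mV.
Scaled input = 300.2182 LSBs, so code = 300.
Reconstructed: 1.9335938 V.
Difference: 0.00140625 V → 1.406 mV.

1.406 mV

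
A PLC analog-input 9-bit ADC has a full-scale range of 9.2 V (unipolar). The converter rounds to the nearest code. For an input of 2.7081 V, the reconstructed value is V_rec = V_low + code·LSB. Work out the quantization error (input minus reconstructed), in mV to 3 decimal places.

One LSB is 9.2 V / 512 = 17.969 mV.
Scaled input = 150.7117 LSBs, so code = 151.
Code 151 maps back to 0 + 151×0.0179687 V = 2.7132813 V.
V_in − V_rec = -0.00518125 V = -5.181 mV.

-5.181 mV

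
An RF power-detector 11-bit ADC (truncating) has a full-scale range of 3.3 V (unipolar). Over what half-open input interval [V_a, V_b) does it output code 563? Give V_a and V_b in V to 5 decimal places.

LSB = 3.3/2^11 = 1.611 mV.
V_a = V_low + 563·LSB = 0.907178 V; V_b = V_low + 564·LSB = 0.908789 V.

[0.90718 V, 0.90879 V)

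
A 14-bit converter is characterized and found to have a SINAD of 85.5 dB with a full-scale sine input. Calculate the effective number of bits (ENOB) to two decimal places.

13.91 bits

ENOB = (SINAD − 1.76) / 6.02 = (85.5 − 1.76)/6.02 = 13.910.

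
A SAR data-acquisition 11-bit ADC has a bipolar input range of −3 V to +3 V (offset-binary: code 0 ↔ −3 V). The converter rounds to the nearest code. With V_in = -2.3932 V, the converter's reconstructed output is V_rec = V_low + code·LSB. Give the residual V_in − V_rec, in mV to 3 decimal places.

0.355 mV

LSB = 6/2^11 = 2.930 mV.
(-2.3932 − (−3))/0.00292969 = 207.1211; round gives code 207.
Reconstructed: -2.3935547 V.
V_in − V_rec = 0.000354688 V = 0.355 mV.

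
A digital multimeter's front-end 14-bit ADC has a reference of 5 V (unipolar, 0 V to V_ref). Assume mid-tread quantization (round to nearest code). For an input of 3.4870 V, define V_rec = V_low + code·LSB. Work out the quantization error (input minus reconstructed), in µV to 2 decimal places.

61.52 µV

One LSB is 5 V / 16384 = 305.18 µV.
(3.4870 − 0)/0.000305176 = 11426.2016; round gives code 11426.
Code 11426 maps back to 0 + 11426×0.000305176 V = 3.4869385 V.
V_in − V_rec = 6.15234e-05 V = 61.52 µV.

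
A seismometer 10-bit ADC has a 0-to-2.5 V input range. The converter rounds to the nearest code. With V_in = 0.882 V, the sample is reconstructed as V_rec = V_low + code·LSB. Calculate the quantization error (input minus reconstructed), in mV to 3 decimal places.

One LSB is 2.5 V / 1024 = 2.441 mV.
Scaled input = 361.2672 LSBs, so code = 361.
Reconstructed: 0.88134766 V.
Difference: 0.000652344 V → 0.652 mV.

0.652 mV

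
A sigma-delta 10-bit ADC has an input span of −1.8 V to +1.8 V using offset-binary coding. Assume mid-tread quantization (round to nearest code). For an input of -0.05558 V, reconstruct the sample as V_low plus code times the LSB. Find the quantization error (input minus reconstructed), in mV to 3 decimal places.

0.670 mV

One LSB is 3.6 V / 1024 = 3.516 mV.
Scaled input = 496.1906 LSBs, so code = 496.
Reconstructed: -0.05625 V.
Error = -0.05558 − (−0.05625) = 0.00067 V = 0.670 mV.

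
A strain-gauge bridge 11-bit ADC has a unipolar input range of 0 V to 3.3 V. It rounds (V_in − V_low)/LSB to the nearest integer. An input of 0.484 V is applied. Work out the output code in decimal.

Full-scale span = 3.3 V; LSB = 3.3/2^11 = 1.611 mV.
(0.484 − 0) / 0.00161133 = 300.373 LSBs.
So the output code is 300.

code 300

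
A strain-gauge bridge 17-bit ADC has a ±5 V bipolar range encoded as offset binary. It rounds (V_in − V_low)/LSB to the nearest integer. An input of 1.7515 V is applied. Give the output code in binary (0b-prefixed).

code 0b10101100110101101 (decimal 88493)

With 131072 levels over 10 V, one step is 76.29 µV.
(V_in − V_low)/LSB = (1.7515 − (−5)) / 7.62939e-05 = 88493.261.
round(88493.261) = 88493.
In binary (0b-prefixed): 0b10101100110101101.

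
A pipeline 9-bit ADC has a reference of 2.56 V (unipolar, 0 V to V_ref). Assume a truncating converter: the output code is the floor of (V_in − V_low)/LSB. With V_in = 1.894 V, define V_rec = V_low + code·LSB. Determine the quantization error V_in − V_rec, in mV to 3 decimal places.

4.000 mV

LSB = 2.56/2^9 = 5.000 mV.
(1.894 − 0)/0.005 = 378.8000; ⌊·⌋ gives code 378.
Reconstructed: 1.89 V.
Error = 1.894 − 1.89 = 0.004 V = 4.000 mV.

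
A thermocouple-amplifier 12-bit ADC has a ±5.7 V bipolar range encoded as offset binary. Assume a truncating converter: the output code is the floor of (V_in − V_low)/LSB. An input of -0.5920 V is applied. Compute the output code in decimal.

With 4096 levels over 11.4 V, one step is 2.783 mV.
(-0.5920 − (−5.7)) / 0.0027832 = 1835.295 LSBs.
Floor → code 1835.

code 1835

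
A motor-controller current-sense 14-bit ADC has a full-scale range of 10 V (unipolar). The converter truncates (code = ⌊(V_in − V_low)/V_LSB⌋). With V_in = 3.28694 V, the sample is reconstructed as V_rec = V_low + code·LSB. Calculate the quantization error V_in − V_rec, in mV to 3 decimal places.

0.197 mV

LSB = 10/2^14 = 0.610 mV.
(3.28694 − 0)/0.000610352 = 5385.3225; ⌊·⌋ gives code 5385.
Reconstructed: 3.2867432 V.
V_in − V_rec = 0.000196836 V = 0.197 mV.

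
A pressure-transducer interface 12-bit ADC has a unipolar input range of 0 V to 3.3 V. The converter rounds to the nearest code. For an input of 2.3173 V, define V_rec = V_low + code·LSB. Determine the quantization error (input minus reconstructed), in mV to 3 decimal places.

0.210 mV

Step size: 3.3 V ÷ 2^12 = 0.806 mV.
(2.3173 − 0)/0.000805664 = 2876.2608; round gives code 2876.
V_rec = 0 + 2876·0.000805664 = 2.3170898 V.
V_in − V_rec = 0.000210156 V = 0.210 mV.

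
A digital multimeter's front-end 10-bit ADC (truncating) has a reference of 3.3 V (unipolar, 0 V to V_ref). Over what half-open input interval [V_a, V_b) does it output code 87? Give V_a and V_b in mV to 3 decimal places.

[280.371 mV, 283.594 mV)

LSB = 3.3/2^10 = 3.223 mV.
V_a = V_low + 87·LSB = 0.280371 V; V_b = V_low + 88·LSB = 0.283594 V.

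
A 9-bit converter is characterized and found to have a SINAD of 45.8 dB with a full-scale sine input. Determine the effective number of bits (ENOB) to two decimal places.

ENOB = (SINAD − 1.76) / 6.02 = (45.8 − 1.76)/6.02 = 7.316.

7.32 bits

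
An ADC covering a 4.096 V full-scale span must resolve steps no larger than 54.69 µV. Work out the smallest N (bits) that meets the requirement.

17 bits

Number of steps required ≥ 4.096 V / 54.69 µV = 74894.86.
Need 2^N ≥ 74894.86; 2^16 = 65536, 2^17 = 131072.
Minimum N = 17.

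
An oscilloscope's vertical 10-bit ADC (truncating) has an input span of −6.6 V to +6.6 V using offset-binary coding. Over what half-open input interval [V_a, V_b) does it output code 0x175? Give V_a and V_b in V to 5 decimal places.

LSB = 13.2/2^10 = 12.891 mV.
Code 0x175 = 373 decimal.
V_a = V_low + 373·LSB = -1.7918 V; V_b = V_low + 374·LSB = -1.77891 V.

[-1.79180 V, -1.77891 V)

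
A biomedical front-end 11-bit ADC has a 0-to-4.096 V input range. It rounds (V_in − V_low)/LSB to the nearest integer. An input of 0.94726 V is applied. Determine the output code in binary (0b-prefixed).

With 2048 levels over 4.096 V, one step is 2.000 mV.
(V_in − V_low)/LSB = (0.94726 − 0) / 0.002 = 473.630.
So the output code is 474.
In binary (0b-prefixed): 0b111011010.

code 0b111011010 (decimal 474)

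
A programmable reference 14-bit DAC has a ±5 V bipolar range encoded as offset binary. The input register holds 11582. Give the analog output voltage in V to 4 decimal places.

2.0691 V

LSB = 10 V / 2^14 = 0.610 mV.
V_out = (−5) + 11582 × 0.000610352 V = 2.06909 V.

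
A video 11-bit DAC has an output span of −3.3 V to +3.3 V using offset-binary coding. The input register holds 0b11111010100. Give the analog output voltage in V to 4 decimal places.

LSB = 6.6 V / 2^11 = 3.223 mV.
Code 0b11111010100 = 2004 decimal.
V_out = (−3.3) + 2004 × 0.00322266 V = 3.1582 V.

3.1582 V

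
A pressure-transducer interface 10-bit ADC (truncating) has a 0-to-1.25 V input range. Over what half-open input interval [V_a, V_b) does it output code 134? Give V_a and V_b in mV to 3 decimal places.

[163.574 mV, 164.795 mV)

LSB = 1.25/2^10 = 1.221 mV.
V_a = V_low + 134·LSB = 0.163574 V; V_b = V_low + 135·LSB = 0.164795 V.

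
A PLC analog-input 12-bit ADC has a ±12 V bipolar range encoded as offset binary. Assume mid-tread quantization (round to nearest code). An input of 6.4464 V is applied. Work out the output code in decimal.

With 4096 levels over 24 V, one step is 5.859 mV.
Input sits at 3148.186 steps above V_low.
Round → code 3148.

code 3148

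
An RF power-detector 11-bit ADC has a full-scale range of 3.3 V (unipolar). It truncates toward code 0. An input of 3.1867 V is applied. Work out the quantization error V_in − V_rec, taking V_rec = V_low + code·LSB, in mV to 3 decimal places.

Step size: 3.3 V ÷ 2^11 = 1.611 mV.
Scaled input = 1977.6853 LSBs, so code = 1977.
V_rec = 0 + 1977·0.00161133 = 3.1855957 V.
V_in − V_rec = 0.0011043 V = 1.104 mV.

1.104 mV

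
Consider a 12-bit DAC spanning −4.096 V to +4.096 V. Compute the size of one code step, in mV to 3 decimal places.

2.000 mV

Full-scale span = 8.192 V.
LSB = 8.192 / 2^12 = 8.192 / 4096 = 0.002 V = 2.000 mV.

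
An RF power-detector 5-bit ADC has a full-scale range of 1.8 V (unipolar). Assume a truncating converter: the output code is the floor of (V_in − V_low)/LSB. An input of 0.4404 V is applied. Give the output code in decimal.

code 7

Full-scale span = 1.8 V; LSB = 1.8/2^5 = 56.250 mV.
(0.4404 − 0) / 0.05625 = 7.829 LSBs.
⌊·⌋(7.829) = 7.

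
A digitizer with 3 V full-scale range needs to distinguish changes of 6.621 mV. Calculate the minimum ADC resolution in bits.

9 bits

Number of steps required ≥ 3 V / 6.621 mV = 453.10.
Need 2^N ≥ 453.10; 2^8 = 256, 2^9 = 512.
Minimum N = 9.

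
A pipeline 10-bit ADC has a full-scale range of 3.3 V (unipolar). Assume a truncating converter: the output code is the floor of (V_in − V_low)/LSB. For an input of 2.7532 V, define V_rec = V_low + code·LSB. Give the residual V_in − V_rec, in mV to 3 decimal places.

1.052 mV

Step size: 3.3 V ÷ 2^10 = 3.223 mV.
(V_in − V_low)/LSB = (2.7532 − 0)/0.00322266 = 854.3263 → code 854 (floor).
Reconstructed: 2.7521484 V.
Error = 2.7532 − 2.7521484 = 0.00105156 V = 1.052 mV.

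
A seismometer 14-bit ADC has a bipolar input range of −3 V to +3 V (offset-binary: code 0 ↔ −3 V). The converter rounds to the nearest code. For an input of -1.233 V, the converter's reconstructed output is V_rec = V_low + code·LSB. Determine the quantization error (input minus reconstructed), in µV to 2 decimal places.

32.23 µV

Step size: 6 V ÷ 2^14 = 366.21 µV.
Scaled input = 4825.0880 LSBs, so code = 4825.
Code 4825 maps back to (−3) + 4825×0.000366211 V = -1.2330322 V.
V_in − V_rec = 3.22266e-05 V = 32.23 µV.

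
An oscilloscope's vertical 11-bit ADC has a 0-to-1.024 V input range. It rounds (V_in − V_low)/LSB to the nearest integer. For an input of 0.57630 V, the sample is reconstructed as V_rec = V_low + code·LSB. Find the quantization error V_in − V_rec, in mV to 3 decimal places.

-0.200 mV

One LSB is 1.024 V / 2048 = 0.500 mV.
Scaled input = 1152.6000 LSBs, so code = 1153.
V_rec = 0 + 1153·0.0005 = 0.5765 V.
V_in − V_rec = -0.0002 V = -0.200 mV.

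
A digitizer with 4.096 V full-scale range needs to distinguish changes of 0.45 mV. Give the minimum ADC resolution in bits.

Number of steps required ≥ 4.096 V / 0.45 mV = 9102.22.
Need 2^N ≥ 9102.22; 2^13 = 8192, 2^14 = 16384.
Minimum N = 14.

14 bits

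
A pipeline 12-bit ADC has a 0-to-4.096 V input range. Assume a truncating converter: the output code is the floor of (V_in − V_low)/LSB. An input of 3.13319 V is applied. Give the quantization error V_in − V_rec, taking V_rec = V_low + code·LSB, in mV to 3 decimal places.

0.190 mV

One LSB is 4.096 V / 4096 = 1.000 mV.
(V_in − V_low)/LSB = (3.13319 − 0)/0.001 = 3133.1900 → code 3133 (floor).
Reconstructed: 3.133 V.
Error = 3.13319 − 3.133 = 0.00019 V = 0.190 mV.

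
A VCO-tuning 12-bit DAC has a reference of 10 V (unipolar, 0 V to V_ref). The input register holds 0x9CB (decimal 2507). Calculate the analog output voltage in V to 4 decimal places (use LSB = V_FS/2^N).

LSB = 10 V / 2^12 = 2.441 mV.
Code 0x9CB = 2507 decimal.
V_out = 0 + 2507 × 0.00244141 V = 6.12061 V.

6.1206 V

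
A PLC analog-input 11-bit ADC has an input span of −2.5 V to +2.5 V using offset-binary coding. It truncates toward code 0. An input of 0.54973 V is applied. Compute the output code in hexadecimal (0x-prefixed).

With 2048 levels over 5 V, one step is 2.441 mV.
(0.54973 − (−2.5)) / 0.00244141 = 1249.169 LSBs.
⌊·⌋(1249.169) = 1249.
In hexadecimal (0x-prefixed): 0x4E1.

code 0x4E1 (decimal 1249)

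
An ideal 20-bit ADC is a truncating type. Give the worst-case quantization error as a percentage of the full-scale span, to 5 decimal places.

Truncating → worst-case error = 1 LSB = V_FS/2^20, so 100/1048576 = 9.53674e-05 % of full scale.

0.00010 %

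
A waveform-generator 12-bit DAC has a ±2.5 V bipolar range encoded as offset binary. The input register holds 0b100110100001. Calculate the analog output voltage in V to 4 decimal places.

LSB = 5 V / 2^12 = 1.221 mV.
Code 0b100110100001 = 2465 decimal.
V_out = (−2.5) + 2465 × 0.0012207 V = 0.509033 V.

0.5090 V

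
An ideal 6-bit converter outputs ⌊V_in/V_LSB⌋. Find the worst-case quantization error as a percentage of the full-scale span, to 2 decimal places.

Truncating → worst-case error = 1 LSB = V_FS/2^6, so 100/64 = 1.5625 % of full scale.

1.56 %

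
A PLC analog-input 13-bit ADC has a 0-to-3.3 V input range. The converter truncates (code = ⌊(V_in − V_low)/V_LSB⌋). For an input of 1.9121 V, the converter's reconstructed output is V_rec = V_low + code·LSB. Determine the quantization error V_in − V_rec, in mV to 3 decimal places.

0.259 mV

LSB = 3.3/2^13 = 402.83 µV.
(1.9121 − 0)/0.000402832 = 4746.6434; ⌊·⌋ gives code 4746.
V_rec = 0 + 4746·0.000402832 = 1.9118408 V.
Error = 1.9121 − 1.9118408 = 0.00025918 V = 0.259 mV.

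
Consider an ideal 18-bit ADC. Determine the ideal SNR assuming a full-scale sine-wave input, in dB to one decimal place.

110.1 dB

SNR ≈ 6.02·N + 1.76 dB = 6.02·18 + 1.76 = 110.12 dB.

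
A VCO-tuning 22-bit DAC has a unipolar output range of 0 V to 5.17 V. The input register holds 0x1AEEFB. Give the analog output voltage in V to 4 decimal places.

LSB = 5.17 V / 2^22 = 1.23 µV.
Code 0x1AEEFB = 1765115 decimal.
V_out = 0 + 1765115 × 1.23262e-06 V = 2.17572 V.

2.1757 V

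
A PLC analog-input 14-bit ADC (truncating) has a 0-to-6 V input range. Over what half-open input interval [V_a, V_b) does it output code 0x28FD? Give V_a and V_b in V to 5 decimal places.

[3.84265 V, 3.84302 V)

LSB = 6/2^14 = 366.21 µV.
Code 0x28FD = 10493 decimal.
V_a = V_low + 10493·LSB = 3.84265 V; V_b = V_low + 10494·LSB = 3.84302 V.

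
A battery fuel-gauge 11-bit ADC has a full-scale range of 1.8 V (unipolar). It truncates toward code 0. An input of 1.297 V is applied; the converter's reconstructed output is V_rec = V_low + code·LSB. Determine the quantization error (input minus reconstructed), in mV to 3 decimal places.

0.613 mV

LSB = 1.8/2^11 = 0.879 mV.
(1.297 − 0)/0.000878906 = 1475.6978; ⌊·⌋ gives code 1475.
V_rec = 0 + 1475·0.000878906 = 1.2963867 V.
V_in − V_rec = 0.000613281 V = 0.613 mV.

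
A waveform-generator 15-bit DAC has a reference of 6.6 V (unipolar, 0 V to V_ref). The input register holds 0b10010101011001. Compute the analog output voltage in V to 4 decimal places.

1.9257 V

LSB = 6.6 V / 2^15 = 201.42 µV.
Code 0b10010101011001 = 9561 decimal.
V_out = 0 + 9561 × 0.000201416 V = 1.92574 V.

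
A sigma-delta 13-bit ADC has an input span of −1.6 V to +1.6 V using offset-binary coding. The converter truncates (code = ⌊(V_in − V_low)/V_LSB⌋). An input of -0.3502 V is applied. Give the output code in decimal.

LSB = 3.2 V / 8192 = 390.62 µV.
(V_in − V_low)/LSB = (-0.3502 − (−1.6)) / 0.000390625 = 3199.488.
Floor → code 3199.

code 3199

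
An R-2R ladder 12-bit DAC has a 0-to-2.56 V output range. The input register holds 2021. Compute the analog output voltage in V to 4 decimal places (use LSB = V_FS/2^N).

LSB = 2.56 V / 2^12 = 0.625 mV.
V_out = 0 + 2021 × 0.000625 V = 1.26313 V.

1.2631 V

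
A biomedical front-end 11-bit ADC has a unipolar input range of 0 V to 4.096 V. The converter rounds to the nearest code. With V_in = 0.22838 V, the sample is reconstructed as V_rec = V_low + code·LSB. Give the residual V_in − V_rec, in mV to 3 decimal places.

0.380 mV

Step size: 4.096 V ÷ 2^11 = 2.000 mV.
(0.22838 − 0)/0.002 = 114.1900; round gives code 114.
V_rec = 0 + 114·0.002 = 0.228 V.
Difference: 0.00038 V → 0.380 mV.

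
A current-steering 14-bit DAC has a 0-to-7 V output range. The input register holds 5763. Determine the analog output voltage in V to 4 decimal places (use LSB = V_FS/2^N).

2.4622 V

LSB = 7 V / 2^14 = 427.25 µV.
V_out = 0 + 5763 × 0.000427246 V = 2.46222 V.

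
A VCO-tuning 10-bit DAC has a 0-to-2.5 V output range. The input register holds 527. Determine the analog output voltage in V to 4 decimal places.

1.2866 V

LSB = 2.5 V / 2^10 = 2.441 mV.
V_out = 0 + 527 × 0.00244141 V = 1.28662 V.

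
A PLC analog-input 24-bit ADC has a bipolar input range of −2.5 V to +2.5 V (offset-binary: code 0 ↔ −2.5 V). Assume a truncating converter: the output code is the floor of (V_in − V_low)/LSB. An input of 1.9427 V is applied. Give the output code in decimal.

Full-scale span = 5 V; LSB = 5/2^24 = 0.30 µV.
Input sits at 14907227.505 steps above V_low.
Floor → code 14907227.

code 14907227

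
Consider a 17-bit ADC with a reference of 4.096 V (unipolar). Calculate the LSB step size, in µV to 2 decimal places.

31.25 µV

Full-scale span = 4.096 V.
LSB = 4.096 / 2^17 = 4.096 / 131072 = 3.125e-05 V = 31.25 µV.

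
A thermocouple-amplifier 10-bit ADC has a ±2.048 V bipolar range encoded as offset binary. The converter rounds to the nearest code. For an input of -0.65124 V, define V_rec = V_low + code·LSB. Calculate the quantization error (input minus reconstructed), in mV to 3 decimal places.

One LSB is 4.096 V / 1024 = 4.000 mV.
(V_in − V_low)/LSB = (-0.65124 − (−2.048))/0.004 = 349.1900 → code 349 (round).
Code 349 maps back to (−2.048) + 349×0.004 V = -0.652 V.
V_in − V_rec = 0.00076 V = 0.760 mV.

0.760 mV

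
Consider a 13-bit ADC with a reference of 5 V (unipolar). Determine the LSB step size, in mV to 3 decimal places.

0.610 mV

Full-scale span = 5 V.
LSB = 5 / 2^13 = 5 / 8192 = 0.000610352 V = 0.610 mV.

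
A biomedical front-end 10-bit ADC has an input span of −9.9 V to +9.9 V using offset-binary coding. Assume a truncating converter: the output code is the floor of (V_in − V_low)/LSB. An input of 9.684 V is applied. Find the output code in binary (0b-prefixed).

Full-scale span = 19.8 V; LSB = 19.8/2^10 = 19.336 mV.
(V_in − V_low)/LSB = (9.684 − (−9.9)) / 0.0193359 = 1012.829.
So the output code is 1012.
In binary (0b-prefixed): 0b1111110100.

code 0b1111110100 (decimal 1012)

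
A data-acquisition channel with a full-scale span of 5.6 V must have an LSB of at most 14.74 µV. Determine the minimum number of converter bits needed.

Number of steps required ≥ 5.6 V / 14.74 µV = 379918.59.
Need 2^N ≥ 379918.59; 2^18 = 262144, 2^19 = 524288.
Minimum N = 19.

19 bits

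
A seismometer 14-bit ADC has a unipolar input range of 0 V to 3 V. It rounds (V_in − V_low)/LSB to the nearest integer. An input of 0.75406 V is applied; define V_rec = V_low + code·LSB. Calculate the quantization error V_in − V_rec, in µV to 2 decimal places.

31.68 µV

LSB = 3/2^14 = 183.11 µV.
(V_in − V_low)/LSB = (0.75406 − 0)/0.000183105 = 4118.1730 → code 4118 (round).
Reconstructed: 0.75402832 V.
Error = 0.75406 − 0.75402832 = 3.16797e-05 V = 31.68 µV.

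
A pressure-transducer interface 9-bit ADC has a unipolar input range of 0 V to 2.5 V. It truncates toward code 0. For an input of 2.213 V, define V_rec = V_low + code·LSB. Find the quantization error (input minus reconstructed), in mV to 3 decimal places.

1.086 mV

Step size: 2.5 V ÷ 2^9 = 4.883 mV.
Scaled input = 453.2224 LSBs, so code = 453.
V_rec = 0 + 453·0.00488281 = 2.2119141 V.
Error = 2.213 − 2.2119141 = 0.00108594 V = 1.086 mV.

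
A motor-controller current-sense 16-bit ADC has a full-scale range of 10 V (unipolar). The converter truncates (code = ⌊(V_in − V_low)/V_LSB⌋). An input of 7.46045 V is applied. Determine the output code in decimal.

LSB = 10 V / 65536 = 152.59 µV.
(7.46045 − 0) / 0.000152588 = 48892.805 LSBs.
Floor → code 48892.

code 48892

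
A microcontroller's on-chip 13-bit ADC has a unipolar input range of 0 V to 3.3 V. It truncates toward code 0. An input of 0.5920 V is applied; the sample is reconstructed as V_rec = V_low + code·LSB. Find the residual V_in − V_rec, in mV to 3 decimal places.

0.240 mV

LSB = 3.3/2^13 = 402.83 µV.
(0.5920 − 0)/0.000402832 = 1469.5952; ⌊·⌋ gives code 1469.
Code 1469 maps back to 0 + 1469×0.000402832 V = 0.59176025 V.
Difference: 0.000239746 V → 0.240 mV.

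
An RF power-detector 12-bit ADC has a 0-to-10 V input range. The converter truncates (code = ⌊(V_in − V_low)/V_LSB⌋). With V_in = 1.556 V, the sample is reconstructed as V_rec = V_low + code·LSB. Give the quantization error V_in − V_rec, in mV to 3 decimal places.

LSB = 10/2^12 = 2.441 mV.
(V_in − V_low)/LSB = (1.556 − 0)/0.00244141 = 637.3376 → code 637 (floor).
Code 637 maps back to 0 + 637×0.00244141 V = 1.5551758 V.
Error = 1.556 − 1.5551758 = 0.000824219 V = 0.824 mV.

0.824 mV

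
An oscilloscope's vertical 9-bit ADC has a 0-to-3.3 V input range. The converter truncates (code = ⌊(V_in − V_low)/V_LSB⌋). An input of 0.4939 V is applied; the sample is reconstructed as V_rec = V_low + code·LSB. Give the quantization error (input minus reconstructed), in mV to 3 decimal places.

LSB = 3.3/2^9 = 6.445 mV.
Scaled input = 76.6293 LSBs, so code = 76.
Code 76 maps back to 0 + 76×0.00644531 V = 0.48984375 V.
Error = 0.4939 − 0.48984375 = 0.00405625 V = 4.056 mV.

4.056 mV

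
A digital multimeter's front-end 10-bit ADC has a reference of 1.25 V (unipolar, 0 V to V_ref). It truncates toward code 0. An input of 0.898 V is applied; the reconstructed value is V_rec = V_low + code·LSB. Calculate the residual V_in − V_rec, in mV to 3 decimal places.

Step size: 1.25 V ÷ 2^10 = 1.221 mV.
(V_in − V_low)/LSB = (0.898 − 0)/0.0012207 = 735.6416 → code 735 (floor).
Code 735 maps back to 0 + 735×0.0012207 V = 0.8972168 V.
Error = 0.898 − 0.8972168 = 0.000783203 V = 0.783 mV.

0.783 mV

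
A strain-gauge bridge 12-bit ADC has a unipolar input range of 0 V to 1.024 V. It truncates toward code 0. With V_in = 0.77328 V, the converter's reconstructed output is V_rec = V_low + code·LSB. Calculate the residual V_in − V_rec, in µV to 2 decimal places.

30.00 µV

One LSB is 1.024 V / 4096 = 250.00 µV.
(V_in − V_low)/LSB = (0.77328 − 0)/0.00025 = 3093.1200 → code 3093 (floor).
Reconstructed: 0.77325 V.
V_in − V_rec = 3e-05 V = 30.00 µV.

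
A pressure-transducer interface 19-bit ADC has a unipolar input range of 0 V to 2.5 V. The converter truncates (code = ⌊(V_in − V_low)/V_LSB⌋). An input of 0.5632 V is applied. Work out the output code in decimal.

LSB = 2.5 V / 524288 = 4.77 µV.
Input sits at 118111.601 steps above V_low.
Floor → code 118111.

code 118111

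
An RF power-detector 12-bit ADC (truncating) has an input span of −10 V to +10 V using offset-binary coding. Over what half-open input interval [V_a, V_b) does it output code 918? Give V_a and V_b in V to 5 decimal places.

[-5.51758 V, -5.51270 V)

LSB = 20/2^12 = 4.883 mV.
V_a = V_low + 918·LSB = -5.51758 V; V_b = V_low + 919·LSB = -5.5127 V.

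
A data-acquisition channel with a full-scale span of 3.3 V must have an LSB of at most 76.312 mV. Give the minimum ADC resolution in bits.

Number of steps required ≥ 3.3 V / 76.312 mV = 43.24.
Need 2^N ≥ 43.24; 2^5 = 32, 2^6 = 64.
Minimum N = 6.

6 bits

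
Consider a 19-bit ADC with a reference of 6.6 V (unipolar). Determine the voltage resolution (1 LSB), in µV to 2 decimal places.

Full-scale span = 6.6 V.
LSB = 6.6 / 2^19 = 6.6 / 524288 = 1.25885e-05 V = 12.59 µV.

12.59 µV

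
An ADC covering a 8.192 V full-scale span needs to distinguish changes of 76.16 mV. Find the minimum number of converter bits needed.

Number of steps required ≥ 8.192 V / 76.16 mV = 107.56.
Need 2^N ≥ 107.56; 2^6 = 64, 2^7 = 128.
Minimum N = 7.

7 bits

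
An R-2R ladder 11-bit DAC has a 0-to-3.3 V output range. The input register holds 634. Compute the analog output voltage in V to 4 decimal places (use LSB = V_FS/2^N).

1.0216 V

LSB = 3.3 V / 2^11 = 1.611 mV.
V_out = 0 + 634 × 0.00161133 V = 1.02158 V.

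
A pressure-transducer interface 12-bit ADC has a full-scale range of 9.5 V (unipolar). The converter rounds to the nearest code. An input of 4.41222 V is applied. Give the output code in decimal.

code 1902

LSB = 9.5 V / 4096 = 2.319 mV.
(V_in − V_low)/LSB = (4.41222 − 0) / 0.00231934 = 1902.363.
Round → code 1902.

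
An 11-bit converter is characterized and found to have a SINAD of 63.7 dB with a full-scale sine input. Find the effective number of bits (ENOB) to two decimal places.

ENOB = (SINAD − 1.76) / 6.02 = (63.7 − 1.76)/6.02 = 10.289.

10.29 bits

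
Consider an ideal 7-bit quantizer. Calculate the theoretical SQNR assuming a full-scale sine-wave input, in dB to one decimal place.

43.9 dB

SNR ≈ 6.02·N + 1.76 dB = 6.02·7 + 1.76 = 43.90 dB.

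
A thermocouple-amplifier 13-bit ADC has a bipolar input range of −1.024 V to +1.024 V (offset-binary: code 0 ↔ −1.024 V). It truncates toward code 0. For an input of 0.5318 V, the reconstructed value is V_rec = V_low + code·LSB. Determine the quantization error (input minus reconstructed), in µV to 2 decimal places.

One LSB is 2.048 V / 8192 = 250.00 µV.
(V_in − V_low)/LSB = (0.5318 − (−1.024))/0.00025 = 6223.2000 → code 6223 (floor).
V_rec = (−1.024) + 6223·0.00025 = 0.53175 V.
Difference: 5e-05 V → 50.00 µV.

50.00 µV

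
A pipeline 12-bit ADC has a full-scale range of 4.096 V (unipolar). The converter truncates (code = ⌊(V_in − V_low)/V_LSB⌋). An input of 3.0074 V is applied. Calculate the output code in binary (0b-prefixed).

code 0b101110111111 (decimal 3007)

Full-scale span = 4.096 V; LSB = 4.096/2^12 = 1.000 mV.
(3.0074 − 0) / 0.001 = 3007.400 LSBs.
Floor → code 3007.
In binary (0b-prefixed): 0b101110111111.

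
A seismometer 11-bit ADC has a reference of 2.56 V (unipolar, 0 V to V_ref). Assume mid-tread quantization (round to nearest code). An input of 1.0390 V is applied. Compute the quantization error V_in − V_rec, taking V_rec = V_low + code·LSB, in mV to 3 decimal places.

LSB = 2.56/2^11 = 1.250 mV.
(V_in − V_low)/LSB = (1.0390 − 0)/0.00125 = 831.2000 → code 831 (round).
Code 831 maps back to 0 + 831×0.00125 V = 1.03875 V.
Difference: 0.00025 V → 0.250 mV.

0.250 mV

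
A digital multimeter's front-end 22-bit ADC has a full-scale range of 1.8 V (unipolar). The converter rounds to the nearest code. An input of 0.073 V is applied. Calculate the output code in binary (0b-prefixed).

code 0b101001100001110110 (decimal 170102)

With 4194304 levels over 1.8 V, one step is 0.43 µV.
(0.073 − 0) / 4.29153e-07 = 170102.329 LSBs.
So the output code is 170102.
In binary (0b-prefixed): 0b101001100001110110.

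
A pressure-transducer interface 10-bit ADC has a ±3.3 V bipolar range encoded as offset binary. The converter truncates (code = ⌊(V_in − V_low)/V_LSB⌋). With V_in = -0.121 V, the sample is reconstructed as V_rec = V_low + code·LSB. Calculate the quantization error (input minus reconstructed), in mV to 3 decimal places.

1.461 mV

Step size: 6.6 V ÷ 2^10 = 6.445 mV.
(-0.121 − (−3.3))/0.00644531 = 493.2267; ⌊·⌋ gives code 493.
Reconstructed: -0.12246094 V.
V_in − V_rec = 0.00146094 V = 1.461 mV.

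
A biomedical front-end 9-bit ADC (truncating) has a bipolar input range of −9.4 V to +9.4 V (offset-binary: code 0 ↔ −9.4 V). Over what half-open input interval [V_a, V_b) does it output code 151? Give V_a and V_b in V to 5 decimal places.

[-3.85547 V, -3.81875 V)

LSB = 18.8/2^9 = 36.719 mV.
V_a = V_low + 151·LSB = -3.85547 V; V_b = V_low + 152·LSB = -3.81875 V.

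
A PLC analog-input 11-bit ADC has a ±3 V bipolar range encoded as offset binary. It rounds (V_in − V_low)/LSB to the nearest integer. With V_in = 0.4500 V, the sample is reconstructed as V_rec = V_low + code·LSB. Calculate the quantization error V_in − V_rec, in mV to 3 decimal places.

-1.172 mV

One LSB is 6 V / 2048 = 2.930 mV.
(V_in − V_low)/LSB = (0.4500 − (−3))/0.00292969 = 1177.6000 → code 1178 (round).
V_rec = (−3) + 1178·0.00292969 = 0.45117188 V.
V_in − V_rec = -0.00117187 V = -1.172 mV.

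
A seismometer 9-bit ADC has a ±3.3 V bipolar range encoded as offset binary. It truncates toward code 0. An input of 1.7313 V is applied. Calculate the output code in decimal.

code 390

With 512 levels over 6.6 V, one step is 12.891 mV.
(1.7313 − (−3.3)) / 0.0128906 = 390.307 LSBs.
So the output code is 390.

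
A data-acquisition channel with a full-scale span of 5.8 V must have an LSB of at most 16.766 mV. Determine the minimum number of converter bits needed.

9 bits

Number of steps required ≥ 5.8 V / 16.766 mV = 345.94.
Need 2^N ≥ 345.94; 2^8 = 256, 2^9 = 512.
Minimum N = 9.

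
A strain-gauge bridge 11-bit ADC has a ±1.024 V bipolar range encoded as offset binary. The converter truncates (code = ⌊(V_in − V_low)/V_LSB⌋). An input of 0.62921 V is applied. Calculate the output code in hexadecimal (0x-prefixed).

With 2048 levels over 2.048 V, one step is 1.000 mV.
Input sits at 1653.210 steps above V_low.
So the output code is 1653.
In hexadecimal (0x-prefixed): 0x675.

code 0x675 (decimal 1653)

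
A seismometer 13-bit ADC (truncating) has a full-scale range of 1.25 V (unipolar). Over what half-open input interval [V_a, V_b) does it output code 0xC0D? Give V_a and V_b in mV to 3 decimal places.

[470.734 mV, 470.886 mV)

LSB = 1.25/2^13 = 152.59 µV.
Code 0xC0D = 3085 decimal.
V_a = V_low + 3085·LSB = 0.470734 V; V_b = V_low + 3086·LSB = 0.470886 V.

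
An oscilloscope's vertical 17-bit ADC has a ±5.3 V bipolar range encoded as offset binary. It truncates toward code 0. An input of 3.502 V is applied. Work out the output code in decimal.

With 131072 levels over 10.6 V, one step is 80.87 µV.
Input sits at 108839.221 steps above V_low.
Floor → code 108839.

code 108839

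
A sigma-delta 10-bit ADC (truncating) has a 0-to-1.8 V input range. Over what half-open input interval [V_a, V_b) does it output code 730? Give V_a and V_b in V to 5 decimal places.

LSB = 1.8/2^10 = 1.758 mV.
V_a = V_low + 730·LSB = 1.2832 V; V_b = V_low + 731·LSB = 1.28496 V.

[1.28320 V, 1.28496 V)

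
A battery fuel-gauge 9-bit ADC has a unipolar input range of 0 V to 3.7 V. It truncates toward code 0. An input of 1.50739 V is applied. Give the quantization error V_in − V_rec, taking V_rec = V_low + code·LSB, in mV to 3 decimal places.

Step size: 3.7 V ÷ 2^9 = 7.227 mV.
(V_in − V_low)/LSB = (1.50739 − 0)/0.00722656 = 208.5902 → code 208 (floor).
Reconstructed: 1.503125 V.
Error = 1.50739 − 1.503125 = 0.004265 V = 4.265 mV.

4.265 mV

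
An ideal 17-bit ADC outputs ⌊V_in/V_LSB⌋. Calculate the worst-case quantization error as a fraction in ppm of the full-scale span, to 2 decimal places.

Truncating → worst-case error = 1 LSB = V_FS/2^17, so 1e+06/131072 = 7.62939 ppm of full scale.

7.63 ppm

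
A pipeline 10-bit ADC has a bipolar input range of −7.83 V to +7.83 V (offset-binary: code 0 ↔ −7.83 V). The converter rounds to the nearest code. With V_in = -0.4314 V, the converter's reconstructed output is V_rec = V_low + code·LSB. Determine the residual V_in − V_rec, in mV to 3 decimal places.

-3.197 mV

Step size: 15.66 V ÷ 2^10 = 15.293 mV.
(-0.4314 − (−7.83))/0.015293 = 483.7910; round gives code 484.
V_rec = (−7.83) + 484·0.015293 = -0.42820313 V.
Error = -0.4314 − (−0.42820313) = -0.00319688 V = -3.197 mV.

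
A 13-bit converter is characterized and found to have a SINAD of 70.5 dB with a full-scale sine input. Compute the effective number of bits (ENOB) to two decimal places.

11.42 bits

ENOB = (SINAD − 1.76) / 6.02 = (70.5 − 1.76)/6.02 = 11.419.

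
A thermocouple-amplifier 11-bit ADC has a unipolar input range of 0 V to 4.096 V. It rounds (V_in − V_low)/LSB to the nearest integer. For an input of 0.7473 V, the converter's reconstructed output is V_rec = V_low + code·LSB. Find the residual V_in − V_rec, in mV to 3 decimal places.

-0.700 mV

One LSB is 4.096 V / 2048 = 2.000 mV.
(V_in − V_low)/LSB = (0.7473 − 0)/0.002 = 373.6500 → code 374 (round).
V_rec = 0 + 374·0.002 = 0.748 V.
V_in − V_rec = -0.0007 V = -0.700 mV.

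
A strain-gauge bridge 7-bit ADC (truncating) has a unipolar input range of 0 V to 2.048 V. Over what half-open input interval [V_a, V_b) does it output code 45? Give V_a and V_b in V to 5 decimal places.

LSB = 2.048/2^7 = 16.000 mV.
V_a = V_low + 45·LSB = 0.72 V; V_b = V_low + 46·LSB = 0.736 V.

[0.72000 V, 0.73600 V)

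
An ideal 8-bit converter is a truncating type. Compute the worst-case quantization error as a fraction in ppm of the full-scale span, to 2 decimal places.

3906.25 ppm

Truncating → worst-case error = 1 LSB = V_FS/2^8, so 1e+06/256 = 3906.25 ppm of full scale.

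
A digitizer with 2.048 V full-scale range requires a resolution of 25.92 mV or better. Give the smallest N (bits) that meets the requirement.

Number of steps required ≥ 2.048 V / 25.92 mV = 79.01.
Need 2^N ≥ 79.01; 2^6 = 64, 2^7 = 128.
Minimum N = 7.

7 bits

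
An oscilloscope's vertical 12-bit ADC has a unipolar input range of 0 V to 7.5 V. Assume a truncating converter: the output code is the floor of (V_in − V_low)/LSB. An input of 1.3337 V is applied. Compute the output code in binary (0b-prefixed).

Full-scale span = 7.5 V; LSB = 7.5/2^12 = 1.831 mV.
Input sits at 728.378 steps above V_low.
Floor → code 728.
In binary (0b-prefixed): 0b1011011000.

code 0b1011011000 (decimal 728)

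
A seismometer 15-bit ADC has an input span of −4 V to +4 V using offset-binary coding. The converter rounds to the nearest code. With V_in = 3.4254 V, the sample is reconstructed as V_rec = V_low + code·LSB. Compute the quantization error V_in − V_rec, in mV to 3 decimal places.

0.107 mV

One LSB is 8 V / 32768 = 244.14 µV.
Scaled input = 30414.4384 LSBs, so code = 30414.
Reconstructed: 3.425293 V.
Error = 3.4254 − 3.425293 = 0.000107031 V = 0.107 mV.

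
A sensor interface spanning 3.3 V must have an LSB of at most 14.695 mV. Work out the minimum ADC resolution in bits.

8 bits

Number of steps required ≥ 3.3 V / 14.695 mV = 224.57.
Need 2^N ≥ 224.57; 2^7 = 128, 2^8 = 256.
Minimum N = 8.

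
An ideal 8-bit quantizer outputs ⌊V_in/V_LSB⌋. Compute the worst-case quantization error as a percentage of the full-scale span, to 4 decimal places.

0.3906 %

Truncating → worst-case error = 1 LSB = V_FS/2^8, so 100/256 = 0.390625 % of full scale.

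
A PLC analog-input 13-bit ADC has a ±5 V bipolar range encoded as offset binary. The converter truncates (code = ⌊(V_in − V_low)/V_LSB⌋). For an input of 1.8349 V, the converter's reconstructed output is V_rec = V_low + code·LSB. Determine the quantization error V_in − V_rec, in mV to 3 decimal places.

0.183 mV

Step size: 10 V ÷ 2^13 = 1.221 mV.
(1.8349 − (−5))/0.0012207 = 5599.1501; ⌊·⌋ gives code 5599.
V_rec = (−5) + 5599·0.0012207 = 1.8347168 V.
Difference: 0.000183203 V → 0.183 mV.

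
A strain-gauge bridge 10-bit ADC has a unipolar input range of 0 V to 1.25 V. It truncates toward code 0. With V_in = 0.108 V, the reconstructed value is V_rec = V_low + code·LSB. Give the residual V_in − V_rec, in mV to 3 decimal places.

0.578 mV

One LSB is 1.25 V / 1024 = 1.221 mV.
(0.108 − 0)/0.0012207 = 88.4736; ⌊·⌋ gives code 88.
Code 88 maps back to 0 + 88×0.0012207 V = 0.10742188 V.
Difference: 0.000578125 V → 0.578 mV.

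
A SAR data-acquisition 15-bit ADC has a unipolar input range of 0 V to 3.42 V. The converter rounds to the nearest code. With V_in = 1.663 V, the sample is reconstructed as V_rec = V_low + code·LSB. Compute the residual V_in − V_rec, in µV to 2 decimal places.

LSB = 3.42/2^15 = 104.37 µV.
(V_in − V_low)/LSB = (1.663 − 0)/0.00010437 = 15933.6795 → code 15934 (round).
V_rec = 0 + 15934·0.00010437 = 1.6630334 V.
Error = 1.663 − 1.6630334 = -3.34473e-05 V = -33.45 µV.

-33.45 µV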